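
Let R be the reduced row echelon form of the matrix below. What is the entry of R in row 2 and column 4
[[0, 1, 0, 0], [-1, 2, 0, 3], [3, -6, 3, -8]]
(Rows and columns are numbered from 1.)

0

R1 <=> R2
R1 ← -1·R1
R3 ← R3 − 3·R1
R3 ← 1/3·R3
R1 ← R1 + 2·R2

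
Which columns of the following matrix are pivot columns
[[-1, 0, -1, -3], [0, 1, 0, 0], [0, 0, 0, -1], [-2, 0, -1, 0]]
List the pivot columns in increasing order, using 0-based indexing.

r1 -> -1·r1
  [  1  0   1   3 ]
  [  0  1   0   0 ]
  [  0  0   0  -1 ]
  [ -2  0  -1   0 ]
r4 -> r4 + 2·r1
  [ 1  0  1   3 ]
  [ 0  1  0   0 ]
  [ 0  0  0  -1 ]
  [ 0  0  1   6 ]
r3 ↔ r4
  [ 1  0  1   3 ]
  [ 0  1  0   0 ]
  [ 0  0  1   6 ]
  [ 0  0  0  -1 ]
r4 -> -1·r4
  [ 1  0  1  3 ]
  [ 0  1  0  0 ]
  [ 0  0  1  6 ]
  [ 0  0  0  1 ]
r3 -> r3 − 6·r4
  [ 1  0  1  3 ]
  [ 0  1  0  0 ]
  [ 0  0  1  0 ]
  [ 0  0  0  1 ]
r1 -> r1 − 3·r4
  [ 1  0  1  0 ]
  [ 0  1  0  0 ]
  [ 0  0  1  0 ]
  [ 0  0  0  1 ]
r1 -> r1 − r3
  [ 1  0  0  0 ]
  [ 0  1  0  0 ]
  [ 0  0  1  0 ]
  [ 0  0  0  1 ]
Pivot columns are the columns containing a leading 1.

0, 1, 2, 3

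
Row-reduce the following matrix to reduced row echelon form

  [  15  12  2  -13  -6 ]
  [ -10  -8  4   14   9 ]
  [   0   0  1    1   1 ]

[[1, 4/5, 0, -1, 0], [0, 0, 1, 1, 0], [0, 0, 0, 0, 1]]

Multiply ρ1 by 1/15.
  [   1  4/5  2/15  -13/15  -2/5 ]
  [ -10   -8     4      14     9 ]
  [   0    0     1       1     1 ]
Add 10 times ρ1 to ρ2.
  [ 1  4/5  2/15  -13/15  -2/5 ]
  [ 0    0  16/3    16/3     5 ]
  [ 0    0     1       1     1 ]
Multiply ρ2 by 3/16.
  [ 1  4/5  2/15  -13/15   -2/5 ]
  [ 0    0     1       1  15/16 ]
  [ 0    0     1       1      1 ]
Subtract ρ2 from ρ3.
  [ 1  4/5  2/15  -13/15   -2/5 ]
  [ 0    0     1       1  15/16 ]
  [ 0    0     0       0   1/16 ]
Multiply ρ3 by 16.
  [ 1  4/5  2/15  -13/15   -2/5 ]
  [ 0    0     1       1  15/16 ]
  [ 0    0     0       0      1 ]
Subtract 15/16 times ρ3 from ρ2.
  [ 1  4/5  2/15  -13/15  -2/5 ]
  [ 0    0     1       1     0 ]
  [ 0    0     0       0     1 ]
Add 2/5 times ρ3 to ρ1.
  [ 1  4/5  2/15  -13/15  0 ]
  [ 0    0     1       1  0 ]
  [ 0    0     0       0  1 ]
Subtract 2/15 times ρ2 from ρ1.
  [ 1  4/5  0  -1  0 ]
  [ 0    0  1   1  0 ]
  [ 0    0  0   0  1 ]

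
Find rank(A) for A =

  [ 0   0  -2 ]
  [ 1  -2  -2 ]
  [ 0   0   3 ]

rank = 2

ρ1 <=> ρ2
  [ 1  -2  -2 ]
  [ 0   0  -2 ]
  [ 0   0   3 ]
ρ2 ← -1/2·ρ2
  [ 1  -2  -2 ]
  [ 0   0   1 ]
  [ 0   0   3 ]
ρ3 ← ρ3 − 3·ρ2
  [ 1  -2  -2 ]
  [ 0   0   1 ]
  [ 0   0   0 ]
ρ1 ← ρ1 + 2·ρ2
  [ 1  -2  0 ]
  [ 0   0  1 ]
  [ 0   0  0 ]
The reduced form has 2 nonzero rows.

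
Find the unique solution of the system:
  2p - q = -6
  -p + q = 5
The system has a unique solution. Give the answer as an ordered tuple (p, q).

(-1, 4)

Form the augmented matrix and row-reduce:
  [  2  -1  |  -6 ]
  [ -1   1  |   5 ]
Multiply R1 by 1/2.
  [  1  -1/2  |  -3 ]
  [ -1     1  |   5 ]
Add R1 to R2.
  [ 1  -1/2  |  -3 ]
  [ 0   1/2  |   2 ]
Multiply R2 by 2.
  [ 1  -1/2  |  -3 ]
  [ 0     1  |   4 ]
Add 1/2 times R2 to R1.
  [ 1  0  |  -1 ]
  [ 0  1  |   4 ]
Reading off the last column: p = -1, q = 4.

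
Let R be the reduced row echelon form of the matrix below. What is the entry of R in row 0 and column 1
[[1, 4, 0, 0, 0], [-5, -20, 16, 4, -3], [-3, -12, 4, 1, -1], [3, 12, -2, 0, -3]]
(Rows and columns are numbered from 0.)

4

Add 5 times ρ1 to ρ2.
  [  1    4   0  0   0 ]
  [  0    0  16  4  -3 ]
  [ -3  -12   4  1  -1 ]
  [  3   12  -2  0  -3 ]
Add 3 times ρ1 to ρ3.
  [ 1   4   0  0   0 ]
  [ 0   0  16  4  -3 ]
  [ 0   0   4  1  -1 ]
  [ 3  12  -2  0  -3 ]
Subtract 3 times ρ1 from ρ4.
  [ 1  4   0  0   0 ]
  [ 0  0  16  4  -3 ]
  [ 0  0   4  1  -1 ]
  [ 0  0  -2  0  -3 ]
Multiply ρ2 by 1/16.
  [ 1  4   0    0      0 ]
  [ 0  0   1  1/4  -3/16 ]
  [ 0  0   4    1     -1 ]
  [ 0  0  -2    0     -3 ]
Subtract 4 times ρ2 from ρ3.
  [ 1  4   0    0      0 ]
  [ 0  0   1  1/4  -3/16 ]
  [ 0  0   0    0   -1/4 ]
  [ 0  0  -2    0     -3 ]
Add 2 times ρ2 to ρ4.
  [ 1  4  0    0      0 ]
  [ 0  0  1  1/4  -3/16 ]
  [ 0  0  0    0   -1/4 ]
  [ 0  0  0  1/2  -27/8 ]
Swap ρ3 and ρ4.
  [ 1  4  0    0      0 ]
  [ 0  0  1  1/4  -3/16 ]
  [ 0  0  0  1/2  -27/8 ]
  [ 0  0  0    0   -1/4 ]
Multiply ρ3 by 2.
  [ 1  4  0    0      0 ]
  [ 0  0  1  1/4  -3/16 ]
  [ 0  0  0    1  -27/4 ]
  [ 0  0  0    0   -1/4 ]
Multiply ρ4 by -4.
  [ 1  4  0    0      0 ]
  [ 0  0  1  1/4  -3/16 ]
  [ 0  0  0    1  -27/4 ]
  [ 0  0  0    0      1 ]
Add 27/4 times ρ4 to ρ3.
  [ 1  4  0    0      0 ]
  [ 0  0  1  1/4  -3/16 ]
  [ 0  0  0    1      0 ]
  [ 0  0  0    0      1 ]
Add 3/16 times ρ4 to ρ2.
  [ 1  4  0    0  0 ]
  [ 0  0  1  1/4  0 ]
  [ 0  0  0    1  0 ]
  [ 0  0  0    0  1 ]
Subtract 1/4 times ρ3 from ρ2.
  [ 1  4  0  0  0 ]
  [ 0  0  1  0  0 ]
  [ 0  0  0  1  0 ]
  [ 0  0  0  0  1 ]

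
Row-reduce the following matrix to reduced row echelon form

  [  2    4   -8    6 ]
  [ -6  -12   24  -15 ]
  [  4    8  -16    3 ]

[[1, 2, -4, 0], [0, 0, 0, 1], [0, 0, 0, 0]]

R1 → 1/2·R1
  [  1    2   -4    3 ]
  [ -6  -12   24  -15 ]
  [  4    8  -16    3 ]
R2 → R2 + 6·R1
  [ 1  2   -4  3 ]
  [ 0  0    0  3 ]
  [ 4  8  -16  3 ]
R3 → R3 − 4·R1
  [ 1  2  -4   3 ]
  [ 0  0   0   3 ]
  [ 0  0   0  -9 ]
R2 → 1/3·R2
  [ 1  2  -4   3 ]
  [ 0  0   0   1 ]
  [ 0  0   0  -9 ]
R3 → R3 + 9·R2
  [ 1  2  -4  3 ]
  [ 0  0   0  1 ]
  [ 0  0   0  0 ]
R1 → R1 − 3·R2
  [ 1  2  -4  0 ]
  [ 0  0   0  1 ]
  [ 0  0   0  0 ]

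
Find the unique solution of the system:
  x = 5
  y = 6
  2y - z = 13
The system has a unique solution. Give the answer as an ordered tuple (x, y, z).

(5, 6, -1)

Form the augmented matrix and row-reduce:
  [ 1  0   0  |   5 ]
  [ 0  1   0  |   6 ]
  [ 0  2  -1  |  13 ]
Subtract 2 times ρ2 from ρ3.
  [ 1  0   0  |  5 ]
  [ 0  1   0  |  6 ]
  [ 0  0  -1  |  1 ]
Multiply ρ3 by -1.
  [ 1  0  0  |   5 ]
  [ 0  1  0  |   6 ]
  [ 0  0  1  |  -1 ]
Reading off the last column: x = 5, y = 6, z = -1.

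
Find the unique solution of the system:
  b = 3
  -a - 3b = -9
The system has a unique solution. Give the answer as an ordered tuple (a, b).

(0, 3)

Form the augmented matrix and row-reduce:
  [  0   1  |   3 ]
  [ -1  -3  |  -9 ]
Swap r1 and r2.
  [ -1  -3  |  -9 ]
  [  0   1  |   3 ]
Multiply r1 by -1.
  [ 1  3  |  9 ]
  [ 0  1  |  3 ]
Subtract 3 times r2 from r1.
  [ 1  0  |  0 ]
  [ 0  1  |  3 ]
Reading off the last column: a = 0, b = 3.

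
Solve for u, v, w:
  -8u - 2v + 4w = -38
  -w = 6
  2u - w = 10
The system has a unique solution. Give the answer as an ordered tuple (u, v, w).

Form the augmented matrix and row-reduce:
  [ -8  -2   4  |  -38 ]
  [  0   0  -1  |    6 ]
  [  2   0  -1  |   10 ]
r1 ← -1/8·r1
  [ 1  1/4  -1/2  |  19/4 ]
  [ 0    0    -1  |     6 ]
  [ 2    0    -1  |    10 ]
r3 ← r3 − 2·r1
  [ 1   1/4  -1/2  |  19/4 ]
  [ 0     0    -1  |     6 ]
  [ 0  -1/2     0  |   1/2 ]
r2 <-> r3
  [ 1   1/4  -1/2  |  19/4 ]
  [ 0  -1/2     0  |   1/2 ]
  [ 0     0    -1  |     6 ]
r2 ← -2·r2
  [ 1  1/4  -1/2  |  19/4 ]
  [ 0    1     0  |    -1 ]
  [ 0    0    -1  |     6 ]
r3 ← -1·r3
  [ 1  1/4  -1/2  |  19/4 ]
  [ 0    1     0  |    -1 ]
  [ 0    0     1  |    -6 ]
r1 ← r1 + 1/2·r3
  [ 1  1/4  0  |  7/4 ]
  [ 0    1  0  |   -1 ]
  [ 0    0  1  |   -6 ]
r1 ← r1 − 1/4·r2
  [ 1  0  0  |   2 ]
  [ 0  1  0  |  -1 ]
  [ 0  0  1  |  -6 ]
Reading off the last column: u = 2, v = -1, w = -6.

(2, -1, -6)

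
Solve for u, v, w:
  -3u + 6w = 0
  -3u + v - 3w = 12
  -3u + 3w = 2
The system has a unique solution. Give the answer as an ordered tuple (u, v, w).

(-4/3, 6, -2/3)

Form the augmented matrix and row-reduce:
  [ -3  0   6  |   0 ]
  [ -3  1  -3  |  12 ]
  [ -3  0   3  |   2 ]
ρ1 -> -1/3·ρ1
  [  1  0  -2  |   0 ]
  [ -3  1  -3  |  12 ]
  [ -3  0   3  |   2 ]
ρ2 -> ρ2 + 3·ρ1
  [  1  0  -2  |   0 ]
  [  0  1  -9  |  12 ]
  [ -3  0   3  |   2 ]
ρ3 -> ρ3 + 3·ρ1
  [ 1  0  -2  |   0 ]
  [ 0  1  -9  |  12 ]
  [ 0  0  -3  |   2 ]
ρ3 -> -1/3·ρ3
  [ 1  0  -2  |     0 ]
  [ 0  1  -9  |    12 ]
  [ 0  0   1  |  -2/3 ]
ρ2 -> ρ2 + 9·ρ3
  [ 1  0  -2  |     0 ]
  [ 0  1   0  |     6 ]
  [ 0  0   1  |  -2/3 ]
ρ1 -> ρ1 + 2·ρ3
  [ 1  0  0  |  -4/3 ]
  [ 0  1  0  |     6 ]
  [ 0  0  1  |  -2/3 ]
Reading off the last column: u = -4/3, v = 6, w = -2/3.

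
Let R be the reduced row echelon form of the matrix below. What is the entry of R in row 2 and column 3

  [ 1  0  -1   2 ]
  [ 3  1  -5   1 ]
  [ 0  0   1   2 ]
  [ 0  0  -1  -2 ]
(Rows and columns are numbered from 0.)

2

ρ2 ← ρ2 − 3·ρ1
  [ 1  0  -1   2 ]
  [ 0  1  -2  -5 ]
  [ 0  0   1   2 ]
  [ 0  0  -1  -2 ]
ρ4 ← ρ4 + ρ3
  [ 1  0  -1   2 ]
  [ 0  1  -2  -5 ]
  [ 0  0   1   2 ]
  [ 0  0   0   0 ]
ρ2 ← ρ2 + 2·ρ3
  [ 1  0  -1   2 ]
  [ 0  1   0  -1 ]
  [ 0  0   1   2 ]
  [ 0  0   0   0 ]
ρ1 ← ρ1 + ρ3
  [ 1  0  0   4 ]
  [ 0  1  0  -1 ]
  [ 0  0  1   2 ]
  [ 0  0  0   0 ]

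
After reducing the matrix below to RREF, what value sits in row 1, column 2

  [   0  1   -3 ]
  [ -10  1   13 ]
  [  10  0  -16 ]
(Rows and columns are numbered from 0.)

r1 <=> r2
  [ -10  1   13 ]
  [   0  1   -3 ]
  [  10  0  -16 ]
r1 -> -1/10·r1
  [  1  -1/10  -13/10 ]
  [  0      1      -3 ]
  [ 10      0     -16 ]
r3 -> r3 − 10·r1
  [ 1  -1/10  -13/10 ]
  [ 0      1      -3 ]
  [ 0      1      -3 ]
r3 -> r3 − r2
  [ 1  -1/10  -13/10 ]
  [ 0      1      -3 ]
  [ 0      0       0 ]
r1 -> r1 + 1/10·r2
  [ 1  0  -8/5 ]
  [ 0  1    -3 ]
  [ 0  0     0 ]

-3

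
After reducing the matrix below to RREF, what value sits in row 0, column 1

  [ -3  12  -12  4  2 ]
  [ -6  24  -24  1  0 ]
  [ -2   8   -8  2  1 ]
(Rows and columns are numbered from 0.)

-4

Multiply r1 by -1/3.
  [  1  -4    4  -4/3  -2/3 ]
  [ -6  24  -24     1     0 ]
  [ -2   8   -8     2     1 ]
Add 6 times r1 to r2.
  [  1  -4   4  -4/3  -2/3 ]
  [  0   0   0    -7    -4 ]
  [ -2   8  -8     2     1 ]
Add 2 times r1 to r3.
  [ 1  -4  4  -4/3  -2/3 ]
  [ 0   0  0    -7    -4 ]
  [ 0   0  0  -2/3  -1/3 ]
Multiply r2 by -1/7.
  [ 1  -4  4  -4/3  -2/3 ]
  [ 0   0  0     1   4/7 ]
  [ 0   0  0  -2/3  -1/3 ]
Add 2/3 times r2 to r3.
  [ 1  -4  4  -4/3  -2/3 ]
  [ 0   0  0     1   4/7 ]
  [ 0   0  0     0  1/21 ]
Multiply r3 by 21.
  [ 1  -4  4  -4/3  -2/3 ]
  [ 0   0  0     1   4/7 ]
  [ 0   0  0     0     1 ]
Subtract 4/7 times r3 from r2.
  [ 1  -4  4  -4/3  -2/3 ]
  [ 0   0  0     1     0 ]
  [ 0   0  0     0     1 ]
Add 2/3 times r3 to r1.
  [ 1  -4  4  -4/3  0 ]
  [ 0   0  0     1  0 ]
  [ 0   0  0     0  1 ]
Add 4/3 times r2 to r1.
  [ 1  -4  4  0  0 ]
  [ 0   0  0  1  0 ]
  [ 0   0  0  0  1 ]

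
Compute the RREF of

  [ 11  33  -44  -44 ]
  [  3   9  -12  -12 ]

r1 -> 1/11·r1
  [ 1  3   -4   -4 ]
  [ 3  9  -12  -12 ]
r2 -> r2 − 3·r1
  [ 1  3  -4  -4 ]
  [ 0  0   0   0 ]

[[1, 3, -4, -4], [0, 0, 0, 0]]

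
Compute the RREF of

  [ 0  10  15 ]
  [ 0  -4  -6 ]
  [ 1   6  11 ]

ρ1 ↔ ρ3
  [ 1   6  11 ]
  [ 0  -4  -6 ]
  [ 0  10  15 ]
ρ2 → -1/4·ρ2
  [ 1   6   11 ]
  [ 0   1  3/2 ]
  [ 0  10   15 ]
ρ3 → ρ3 − 10·ρ2
  [ 1  6   11 ]
  [ 0  1  3/2 ]
  [ 0  0    0 ]
ρ1 → ρ1 − 6·ρ2
  [ 1  0    2 ]
  [ 0  1  3/2 ]
  [ 0  0    0 ]

[[1, 0, 2], [0, 1, 3/2], [0, 0, 0]]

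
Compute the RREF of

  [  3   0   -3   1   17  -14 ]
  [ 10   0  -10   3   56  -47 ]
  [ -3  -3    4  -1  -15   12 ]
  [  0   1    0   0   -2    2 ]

[[1, 0, 0, 0, 1, -1], [0, 1, 0, 0, -2, 2], [0, 0, 1, 0, -4, 4], [0, 0, 0, 1, 2, 1]]

R1 ← 1/3·R1
  [  1   0   -1  1/3  17/3  -14/3 ]
  [ 10   0  -10    3    56    -47 ]
  [ -3  -3    4   -1   -15     12 ]
  [  0   1    0    0    -2      2 ]
R2 ← R2 − 10·R1
  [  1   0  -1   1/3  17/3  -14/3 ]
  [  0   0   0  -1/3  -2/3   -1/3 ]
  [ -3  -3   4    -1   -15     12 ]
  [  0   1   0     0    -2      2 ]
R3 ← R3 + 3·R1
  [ 1   0  -1   1/3  17/3  -14/3 ]
  [ 0   0   0  -1/3  -2/3   -1/3 ]
  [ 0  -3   1     0     2     -2 ]
  [ 0   1   0     0    -2      2 ]
R2 <-> R3
  [ 1   0  -1   1/3  17/3  -14/3 ]
  [ 0  -3   1     0     2     -2 ]
  [ 0   0   0  -1/3  -2/3   -1/3 ]
  [ 0   1   0     0    -2      2 ]
R2 ← -1/3·R2
  [ 1  0    -1   1/3  17/3  -14/3 ]
  [ 0  1  -1/3     0  -2/3    2/3 ]
  [ 0  0     0  -1/3  -2/3   -1/3 ]
  [ 0  1     0     0    -2      2 ]
R4 ← R4 − R2
  [ 1  0    -1   1/3  17/3  -14/3 ]
  [ 0  1  -1/3     0  -2/3    2/3 ]
  [ 0  0     0  -1/3  -2/3   -1/3 ]
  [ 0  0   1/3     0  -4/3    4/3 ]
R3 <-> R4
  [ 1  0    -1   1/3  17/3  -14/3 ]
  [ 0  1  -1/3     0  -2/3    2/3 ]
  [ 0  0   1/3     0  -4/3    4/3 ]
  [ 0  0     0  -1/3  -2/3   -1/3 ]
R3 ← 3·R3
  [ 1  0    -1   1/3  17/3  -14/3 ]
  [ 0  1  -1/3     0  -2/3    2/3 ]
  [ 0  0     1     0    -4      4 ]
  [ 0  0     0  -1/3  -2/3   -1/3 ]
R4 ← -3·R4
  [ 1  0    -1  1/3  17/3  -14/3 ]
  [ 0  1  -1/3    0  -2/3    2/3 ]
  [ 0  0     1    0    -4      4 ]
  [ 0  0     0    1     2      1 ]
R1 ← R1 − 1/3·R4
  [ 1  0    -1  0     5   -5 ]
  [ 0  1  -1/3  0  -2/3  2/3 ]
  [ 0  0     1  0    -4    4 ]
  [ 0  0     0  1     2    1 ]
R2 ← R2 + 1/3·R3
  [ 1  0  -1  0   5  -5 ]
  [ 0  1   0  0  -2   2 ]
  [ 0  0   1  0  -4   4 ]
  [ 0  0   0  1   2   1 ]
R1 ← R1 + R3
  [ 1  0  0  0   1  -1 ]
  [ 0  1  0  0  -2   2 ]
  [ 0  0  1  0  -4   4 ]
  [ 0  0  0  1   2   1 ]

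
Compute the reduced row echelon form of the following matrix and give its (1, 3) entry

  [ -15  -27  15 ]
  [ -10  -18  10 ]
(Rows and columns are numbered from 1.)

Multiply ρ1 by -1/15.
  [   1  9/5  -1 ]
  [ -10  -18  10 ]
Add 10 times ρ1 to ρ2.
  [ 1  9/5  -1 ]
  [ 0    0   0 ]

-1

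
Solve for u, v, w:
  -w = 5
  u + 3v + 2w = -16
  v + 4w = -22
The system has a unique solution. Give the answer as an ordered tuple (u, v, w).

Form the augmented matrix and row-reduce:
  [ 0  0  -1  |    5 ]
  [ 1  3   2  |  -16 ]
  [ 0  1   4  |  -22 ]
r1 <=> r2
  [ 1  3   2  |  -16 ]
  [ 0  0  -1  |    5 ]
  [ 0  1   4  |  -22 ]
r2 <=> r3
  [ 1  3   2  |  -16 ]
  [ 0  1   4  |  -22 ]
  [ 0  0  -1  |    5 ]
r3 ← -1·r3
  [ 1  3  2  |  -16 ]
  [ 0  1  4  |  -22 ]
  [ 0  0  1  |   -5 ]
r2 ← r2 − 4·r3
  [ 1  3  2  |  -16 ]
  [ 0  1  0  |   -2 ]
  [ 0  0  1  |   -5 ]
r1 ← r1 − 2·r3
  [ 1  3  0  |  -6 ]
  [ 0  1  0  |  -2 ]
  [ 0  0  1  |  -5 ]
r1 ← r1 − 3·r2
  [ 1  0  0  |   0 ]
  [ 0  1  0  |  -2 ]
  [ 0  0  1  |  -5 ]
Reading off the last column: u = 0, v = -2, w = -5.

(0, -2, -5)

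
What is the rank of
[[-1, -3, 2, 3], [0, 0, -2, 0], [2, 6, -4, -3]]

Multiply ρ1 by -1.
  [ 1  3  -2  -3 ]
  [ 0  0  -2   0 ]
  [ 2  6  -4  -3 ]
Subtract 2 times ρ1 from ρ3.
  [ 1  3  -2  -3 ]
  [ 0  0  -2   0 ]
  [ 0  0   0   3 ]
Multiply ρ2 by -1/2.
  [ 1  3  -2  -3 ]
  [ 0  0   1   0 ]
  [ 0  0   0   3 ]
Multiply ρ3 by 1/3.
  [ 1  3  -2  -3 ]
  [ 0  0   1   0 ]
  [ 0  0   0   1 ]
Add 3 times ρ3 to ρ1.
  [ 1  3  -2  0 ]
  [ 0  0   1  0 ]
  [ 0  0   0  1 ]
Add 2 times ρ2 to ρ1.
  [ 1  3  0  0 ]
  [ 0  0  1  0 ]
  [ 0  0  0  1 ]
The reduced form has 3 nonzero rows.

rank = 3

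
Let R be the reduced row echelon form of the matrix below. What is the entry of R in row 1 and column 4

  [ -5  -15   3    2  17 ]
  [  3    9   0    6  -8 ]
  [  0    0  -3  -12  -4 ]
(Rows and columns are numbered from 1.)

R1 ← -1/5·R1
  [ 1  3  -3/5  -2/5  -17/5 ]
  [ 3  9     0     6     -8 ]
  [ 0  0    -3   -12     -4 ]
R2 ← R2 − 3·R1
  [ 1  3  -3/5  -2/5  -17/5 ]
  [ 0  0   9/5  36/5   11/5 ]
  [ 0  0    -3   -12     -4 ]
R2 ← 5/9·R2
  [ 1  3  -3/5  -2/5  -17/5 ]
  [ 0  0     1     4   11/9 ]
  [ 0  0    -3   -12     -4 ]
R3 ← R3 + 3·R2
  [ 1  3  -3/5  -2/5  -17/5 ]
  [ 0  0     1     4   11/9 ]
  [ 0  0     0     0   -1/3 ]
R3 ← -3·R3
  [ 1  3  -3/5  -2/5  -17/5 ]
  [ 0  0     1     4   11/9 ]
  [ 0  0     0     0      1 ]
R2 ← R2 − 11/9·R3
  [ 1  3  -3/5  -2/5  -17/5 ]
  [ 0  0     1     4      0 ]
  [ 0  0     0     0      1 ]
R1 ← R1 + 17/5·R3
  [ 1  3  -3/5  -2/5  0 ]
  [ 0  0     1     4  0 ]
  [ 0  0     0     0  1 ]
R1 ← R1 + 3/5·R2
  [ 1  3  0  2  0 ]
  [ 0  0  1  4  0 ]
  [ 0  0  0  0  1 ]

2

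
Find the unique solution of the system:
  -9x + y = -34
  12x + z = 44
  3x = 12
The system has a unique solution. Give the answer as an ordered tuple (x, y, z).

Form the augmented matrix and row-reduce:
  [ -9  1  0  |  -34 ]
  [ 12  0  1  |   44 ]
  [  3  0  0  |   12 ]
R1 -> -1/9·R1
  [  1  -1/9  0  |  34/9 ]
  [ 12     0  1  |    44 ]
  [  3     0  0  |    12 ]
R2 -> R2 − 12·R1
  [ 1  -1/9  0  |  34/9 ]
  [ 0   4/3  1  |  -4/3 ]
  [ 3     0  0  |    12 ]
R3 -> R3 − 3·R1
  [ 1  -1/9  0  |  34/9 ]
  [ 0   4/3  1  |  -4/3 ]
  [ 0   1/3  0  |   2/3 ]
R2 -> 3/4·R2
  [ 1  -1/9    0  |  34/9 ]
  [ 0     1  3/4  |    -1 ]
  [ 0   1/3    0  |   2/3 ]
R3 -> R3 − 1/3·R2
  [ 1  -1/9     0  |  34/9 ]
  [ 0     1   3/4  |    -1 ]
  [ 0     0  -1/4  |     1 ]
R3 -> -4·R3
  [ 1  -1/9    0  |  34/9 ]
  [ 0     1  3/4  |    -1 ]
  [ 0     0    1  |    -4 ]
R2 -> R2 − 3/4·R3
  [ 1  -1/9  0  |  34/9 ]
  [ 0     1  0  |     2 ]
  [ 0     0  1  |    -4 ]
R1 -> R1 + 1/9·R2
  [ 1  0  0  |   4 ]
  [ 0  1  0  |   2 ]
  [ 0  0  1  |  -4 ]
Reading off the last column: x = 4, y = 2, z = -4.

(4, 2, -4)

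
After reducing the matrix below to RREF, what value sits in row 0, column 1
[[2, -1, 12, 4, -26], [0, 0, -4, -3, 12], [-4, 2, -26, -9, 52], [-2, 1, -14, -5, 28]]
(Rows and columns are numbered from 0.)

-1/2

Multiply R1 by 1/2.
Add 4 times R1 to R3.
Add 2 times R1 to R4.
Multiply R2 by -1/4.
Add 2 times R2 to R3.
Add 2 times R2 to R4.
Multiply R3 by 2.
Subtract 1/2 times R3 from R4.
Multiply R4 by 1/2.
Add 12 times R4 to R3.
Add 3 times R4 to R2.
Add 13 times R4 to R1.
Subtract 3/4 times R3 from R2.
Subtract 2 times R3 from R1.
Subtract 6 times R2 from R1.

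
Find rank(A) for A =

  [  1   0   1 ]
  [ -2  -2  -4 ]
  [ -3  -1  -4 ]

Add 2 times r1 to r2.
Add 3 times r1 to r3.
Multiply r2 by -1/2.
Add r2 to r3.
The reduced form has 2 nonzero rows.

rank = 2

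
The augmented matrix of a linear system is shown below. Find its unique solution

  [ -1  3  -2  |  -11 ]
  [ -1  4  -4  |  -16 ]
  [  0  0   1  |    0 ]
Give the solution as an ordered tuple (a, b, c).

R1 := -1·R1
  [  1  -3   2  |   11 ]
  [ -1   4  -4  |  -16 ]
  [  0   0   1  |    0 ]
R2 := R2 + R1
  [ 1  -3   2  |  11 ]
  [ 0   1  -2  |  -5 ]
  [ 0   0   1  |   0 ]
R2 := R2 + 2·R3
  [ 1  -3  2  |  11 ]
  [ 0   1  0  |  -5 ]
  [ 0   0  1  |   0 ]
R1 := R1 − 2·R3
  [ 1  -3  0  |  11 ]
  [ 0   1  0  |  -5 ]
  [ 0   0  1  |   0 ]
R1 := R1 + 3·R2
  [ 1  0  0  |  -4 ]
  [ 0  1  0  |  -5 ]
  [ 0  0  1  |   0 ]
Reading off the last column: a = -4, b = -5, c = 0.

(-4, -5, 0)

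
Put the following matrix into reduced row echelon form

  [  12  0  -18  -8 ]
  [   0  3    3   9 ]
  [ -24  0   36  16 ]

R1 ← 1/12·R1
  [   1  0  -3/2  -2/3 ]
  [   0  3     3     9 ]
  [ -24  0    36    16 ]
R3 ← R3 + 24·R1
  [ 1  0  -3/2  -2/3 ]
  [ 0  3     3     9 ]
  [ 0  0     0     0 ]
R2 ← 1/3·R2
  [ 1  0  -3/2  -2/3 ]
  [ 0  1     1     3 ]
  [ 0  0     0     0 ]

[[1, 0, -3/2, -2/3], [0, 1, 1, 3], [0, 0, 0, 0]]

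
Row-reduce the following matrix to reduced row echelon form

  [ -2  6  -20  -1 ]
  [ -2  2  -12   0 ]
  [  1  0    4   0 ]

R1 -> -1/2·R1
  [  1  -3   10  1/2 ]
  [ -2   2  -12    0 ]
  [  1   0    4    0 ]
R2 -> R2 + 2·R1
  [ 1  -3  10  1/2 ]
  [ 0  -4   8    1 ]
  [ 1   0   4    0 ]
R3 -> R3 − R1
  [ 1  -3  10   1/2 ]
  [ 0  -4   8     1 ]
  [ 0   3  -6  -1/2 ]
R2 -> -1/4·R2
  [ 1  -3  10   1/2 ]
  [ 0   1  -2  -1/4 ]
  [ 0   3  -6  -1/2 ]
R3 -> R3 − 3·R2
  [ 1  -3  10   1/2 ]
  [ 0   1  -2  -1/4 ]
  [ 0   0   0   1/4 ]
R3 -> 4·R3
  [ 1  -3  10   1/2 ]
  [ 0   1  -2  -1/4 ]
  [ 0   0   0     1 ]
R2 -> R2 + 1/4·R3
  [ 1  -3  10  1/2 ]
  [ 0   1  -2    0 ]
  [ 0   0   0    1 ]
R1 -> R1 − 1/2·R3
  [ 1  -3  10  0 ]
  [ 0   1  -2  0 ]
  [ 0   0   0  1 ]
R1 -> R1 + 3·R2
  [ 1  0   4  0 ]
  [ 0  1  -2  0 ]
  [ 0  0   0  1 ]

[[1, 0, 4, 0], [0, 1, -2, 0], [0, 0, 0, 1]]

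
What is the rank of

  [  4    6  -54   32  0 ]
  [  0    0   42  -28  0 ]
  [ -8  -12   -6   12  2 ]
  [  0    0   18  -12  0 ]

ρ1 -> 1/4·ρ1
  [  1  3/2  -27/2    8  0 ]
  [  0    0     42  -28  0 ]
  [ -8  -12     -6   12  2 ]
  [  0    0     18  -12  0 ]
ρ3 -> ρ3 + 8·ρ1
  [ 1  3/2  -27/2    8  0 ]
  [ 0    0     42  -28  0 ]
  [ 0    0   -114   76  2 ]
  [ 0    0     18  -12  0 ]
ρ2 -> 1/42·ρ2
  [ 1  3/2  -27/2     8  0 ]
  [ 0    0      1  -2/3  0 ]
  [ 0    0   -114    76  2 ]
  [ 0    0     18   -12  0 ]
ρ3 -> ρ3 + 114·ρ2
  [ 1  3/2  -27/2     8  0 ]
  [ 0    0      1  -2/3  0 ]
  [ 0    0      0     0  2 ]
  [ 0    0     18   -12  0 ]
ρ4 -> ρ4 − 18·ρ2
  [ 1  3/2  -27/2     8  0 ]
  [ 0    0      1  -2/3  0 ]
  [ 0    0      0     0  2 ]
  [ 0    0      0     0  0 ]
ρ3 -> 1/2·ρ3
  [ 1  3/2  -27/2     8  0 ]
  [ 0    0      1  -2/3  0 ]
  [ 0    0      0     0  1 ]
  [ 0    0      0     0  0 ]
ρ1 -> ρ1 + 27/2·ρ2
  [ 1  3/2  0    -1  0 ]
  [ 0    0  1  -2/3  0 ]
  [ 0    0  0     0  1 ]
  [ 0    0  0     0  0 ]
The reduced form has 3 nonzero rows.

rank = 3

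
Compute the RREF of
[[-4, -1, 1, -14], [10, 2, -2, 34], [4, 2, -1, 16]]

R1 -> -1/4·R1
  [  1  1/4  -1/4  7/2 ]
  [ 10    2    -2   34 ]
  [  4    2    -1   16 ]
R2 -> R2 − 10·R1
  [ 1   1/4  -1/4  7/2 ]
  [ 0  -1/2   1/2   -1 ]
  [ 4     2    -1   16 ]
R3 -> R3 − 4·R1
  [ 1   1/4  -1/4  7/2 ]
  [ 0  -1/2   1/2   -1 ]
  [ 0     1     0    2 ]
R2 -> -2·R2
  [ 1  1/4  -1/4  7/2 ]
  [ 0    1    -1    2 ]
  [ 0    1     0    2 ]
R3 -> R3 − R2
  [ 1  1/4  -1/4  7/2 ]
  [ 0    1    -1    2 ]
  [ 0    0     1    0 ]
R2 -> R2 + R3
  [ 1  1/4  -1/4  7/2 ]
  [ 0    1     0    2 ]
  [ 0    0     1    0 ]
R1 -> R1 + 1/4·R3
  [ 1  1/4  0  7/2 ]
  [ 0    1  0    2 ]
  [ 0    0  1    0 ]
R1 -> R1 − 1/4·R2
  [ 1  0  0  3 ]
  [ 0  1  0  2 ]
  [ 0  0  1  0 ]

[[1, 0, 0, 3], [0, 1, 0, 2], [0, 0, 1, 0]]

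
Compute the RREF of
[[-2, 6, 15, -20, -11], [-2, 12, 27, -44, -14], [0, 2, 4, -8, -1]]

Multiply ρ1 by -1/2.
  [  1  -3  -15/2   10  11/2 ]
  [ -2  12     27  -44   -14 ]
  [  0   2      4   -8    -1 ]
Add 2 times ρ1 to ρ2.
  [ 1  -3  -15/2   10  11/2 ]
  [ 0   6     12  -24    -3 ]
  [ 0   2      4   -8    -1 ]
Multiply ρ2 by 1/6.
  [ 1  -3  -15/2  10  11/2 ]
  [ 0   1      2  -4  -1/2 ]
  [ 0   2      4  -8    -1 ]
Subtract 2 times ρ2 from ρ3.
  [ 1  -3  -15/2  10  11/2 ]
  [ 0   1      2  -4  -1/2 ]
  [ 0   0      0   0     0 ]
Add 3 times ρ2 to ρ1.
  [ 1  0  -3/2  -2     4 ]
  [ 0  1     2  -4  -1/2 ]
  [ 0  0     0   0     0 ]

[[1, 0, -3/2, -2, 4], [0, 1, 2, -4, -1/2], [0, 0, 0, 0, 0]]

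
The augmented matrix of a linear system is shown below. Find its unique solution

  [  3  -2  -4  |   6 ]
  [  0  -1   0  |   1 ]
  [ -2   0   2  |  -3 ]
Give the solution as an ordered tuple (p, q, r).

(2, -1, 1/2)

ρ1 -> 1/3·ρ1
  [  1  -2/3  -4/3  |   2 ]
  [  0    -1     0  |   1 ]
  [ -2     0     2  |  -3 ]
ρ3 -> ρ3 + 2·ρ1
  [ 1  -2/3  -4/3  |  2 ]
  [ 0    -1     0  |  1 ]
  [ 0  -4/3  -2/3  |  1 ]
ρ2 -> -1·ρ2
  [ 1  -2/3  -4/3  |   2 ]
  [ 0     1     0  |  -1 ]
  [ 0  -4/3  -2/3  |   1 ]
ρ3 -> ρ3 + 4/3·ρ2
  [ 1  -2/3  -4/3  |     2 ]
  [ 0     1     0  |    -1 ]
  [ 0     0  -2/3  |  -1/3 ]
ρ3 -> -3/2·ρ3
  [ 1  -2/3  -4/3  |    2 ]
  [ 0     1     0  |   -1 ]
  [ 0     0     1  |  1/2 ]
ρ1 -> ρ1 + 4/3·ρ3
  [ 1  -2/3  0  |  8/3 ]
  [ 0     1  0  |   -1 ]
  [ 0     0  1  |  1/2 ]
ρ1 -> ρ1 + 2/3·ρ2
  [ 1  0  0  |    2 ]
  [ 0  1  0  |   -1 ]
  [ 0  0  1  |  1/2 ]
Reading off the last column: p = 2, q = -1, r = 1/2.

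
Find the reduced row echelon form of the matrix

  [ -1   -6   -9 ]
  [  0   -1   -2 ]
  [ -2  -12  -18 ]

[[1, 0, -3], [0, 1, 2], [0, 0, 0]]

Multiply ρ1 by -1.
  [  1    6    9 ]
  [  0   -1   -2 ]
  [ -2  -12  -18 ]
Add 2 times ρ1 to ρ3.
  [ 1   6   9 ]
  [ 0  -1  -2 ]
  [ 0   0   0 ]
Multiply ρ2 by -1.
  [ 1  6  9 ]
  [ 0  1  2 ]
  [ 0  0  0 ]
Subtract 6 times ρ2 from ρ1.
  [ 1  0  -3 ]
  [ 0  1   2 ]
  [ 0  0   0 ]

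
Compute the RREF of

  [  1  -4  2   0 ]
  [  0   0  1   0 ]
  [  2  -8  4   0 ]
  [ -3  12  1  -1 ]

ρ3 → ρ3 − 2·ρ1
  [  1  -4  2   0 ]
  [  0   0  1   0 ]
  [  0   0  0   0 ]
  [ -3  12  1  -1 ]
ρ4 → ρ4 + 3·ρ1
  [ 1  -4  2   0 ]
  [ 0   0  1   0 ]
  [ 0   0  0   0 ]
  [ 0   0  7  -1 ]
ρ4 → ρ4 − 7·ρ2
  [ 1  -4  2   0 ]
  [ 0   0  1   0 ]
  [ 0   0  0   0 ]
  [ 0   0  0  -1 ]
ρ3 ↔ ρ4
  [ 1  -4  2   0 ]
  [ 0   0  1   0 ]
  [ 0   0  0  -1 ]
  [ 0   0  0   0 ]
ρ3 → -1·ρ3
  [ 1  -4  2  0 ]
  [ 0   0  1  0 ]
  [ 0   0  0  1 ]
  [ 0   0  0  0 ]
ρ1 → ρ1 − 2·ρ2
  [ 1  -4  0  0 ]
  [ 0   0  1  0 ]
  [ 0   0  0  1 ]
  [ 0   0  0  0 ]

[[1, -4, 0, 0], [0, 0, 1, 0], [0, 0, 0, 1], [0, 0, 0, 0]]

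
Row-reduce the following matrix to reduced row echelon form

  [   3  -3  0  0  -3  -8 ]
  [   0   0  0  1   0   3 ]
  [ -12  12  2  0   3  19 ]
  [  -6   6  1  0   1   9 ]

[[1, -1, 0, 0, 0, -5/3], [0, 0, 1, 0, 0, -2], [0, 0, 0, 1, 0, 3], [0, 0, 0, 0, 1, 1]]

Multiply r1 by 1/3.
  [   1  -1  0  0  -1  -8/3 ]
  [   0   0  0  1   0     3 ]
  [ -12  12  2  0   3    19 ]
  [  -6   6  1  0   1     9 ]
Add 12 times r1 to r3.
  [  1  -1  0  0  -1  -8/3 ]
  [  0   0  0  1   0     3 ]
  [  0   0  2  0  -9   -13 ]
  [ -6   6  1  0   1     9 ]
Add 6 times r1 to r4.
  [ 1  -1  0  0  -1  -8/3 ]
  [ 0   0  0  1   0     3 ]
  [ 0   0  2  0  -9   -13 ]
  [ 0   0  1  0  -5    -7 ]
Swap r2 and r3.
  [ 1  -1  0  0  -1  -8/3 ]
  [ 0   0  2  0  -9   -13 ]
  [ 0   0  0  1   0     3 ]
  [ 0   0  1  0  -5    -7 ]
Multiply r2 by 1/2.
  [ 1  -1  0  0    -1   -8/3 ]
  [ 0   0  1  0  -9/2  -13/2 ]
  [ 0   0  0  1     0      3 ]
  [ 0   0  1  0    -5     -7 ]
Subtract r2 from r4.
  [ 1  -1  0  0    -1   -8/3 ]
  [ 0   0  1  0  -9/2  -13/2 ]
  [ 0   0  0  1     0      3 ]
  [ 0   0  0  0  -1/2   -1/2 ]
Multiply r4 by -2.
  [ 1  -1  0  0    -1   -8/3 ]
  [ 0   0  1  0  -9/2  -13/2 ]
  [ 0   0  0  1     0      3 ]
  [ 0   0  0  0     1      1 ]
Add 9/2 times r4 to r2.
  [ 1  -1  0  0  -1  -8/3 ]
  [ 0   0  1  0   0    -2 ]
  [ 0   0  0  1   0     3 ]
  [ 0   0  0  0   1     1 ]
Add r4 to r1.
  [ 1  -1  0  0  0  -5/3 ]
  [ 0   0  1  0  0    -2 ]
  [ 0   0  0  1  0     3 ]
  [ 0   0  0  0  1     1 ]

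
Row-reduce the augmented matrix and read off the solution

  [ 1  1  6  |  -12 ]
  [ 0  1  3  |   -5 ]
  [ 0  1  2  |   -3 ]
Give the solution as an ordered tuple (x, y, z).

(-1, 1, -2)

R3 := R3 − R2
  [ 1  1   6  |  -12 ]
  [ 0  1   3  |   -5 ]
  [ 0  0  -1  |    2 ]
R3 := -1·R3
  [ 1  1  6  |  -12 ]
  [ 0  1  3  |   -5 ]
  [ 0  0  1  |   -2 ]
R2 := R2 − 3·R3
  [ 1  1  6  |  -12 ]
  [ 0  1  0  |    1 ]
  [ 0  0  1  |   -2 ]
R1 := R1 − 6·R3
  [ 1  1  0  |   0 ]
  [ 0  1  0  |   1 ]
  [ 0  0  1  |  -2 ]
R1 := R1 − R2
  [ 1  0  0  |  -1 ]
  [ 0  1  0  |   1 ]
  [ 0  0  1  |  -2 ]
Reading off the last column: x = -1, y = 1, z = -2.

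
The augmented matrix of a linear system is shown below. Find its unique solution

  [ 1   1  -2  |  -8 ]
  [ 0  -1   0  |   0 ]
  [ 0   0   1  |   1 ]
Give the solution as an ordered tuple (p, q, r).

(-6, 0, 1)

Multiply R2 by -1.
  [ 1  1  -2  |  -8 ]
  [ 0  1   0  |   0 ]
  [ 0  0   1  |   1 ]
Add 2 times R3 to R1.
  [ 1  1  0  |  -6 ]
  [ 0  1  0  |   0 ]
  [ 0  0  1  |   1 ]
Subtract R2 from R1.
  [ 1  0  0  |  -6 ]
  [ 0  1  0  |   0 ]
  [ 0  0  1  |   1 ]
Reading off the last column: p = -6, q = 0, r = 1.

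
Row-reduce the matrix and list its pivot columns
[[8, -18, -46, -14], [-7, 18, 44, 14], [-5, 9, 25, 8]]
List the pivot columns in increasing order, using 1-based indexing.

R1 ← 1/8·R1
  [  1  -9/4  -23/4  -7/4 ]
  [ -7    18     44    14 ]
  [ -5     9     25     8 ]
R2 ← R2 + 7·R1
  [  1  -9/4  -23/4  -7/4 ]
  [  0   9/4   15/4   7/4 ]
  [ -5     9     25     8 ]
R3 ← R3 + 5·R1
  [ 1  -9/4  -23/4  -7/4 ]
  [ 0   9/4   15/4   7/4 ]
  [ 0  -9/4  -15/4  -3/4 ]
R2 ← 4/9·R2
  [ 1  -9/4  -23/4  -7/4 ]
  [ 0     1    5/3   7/9 ]
  [ 0  -9/4  -15/4  -3/4 ]
R3 ← R3 + 9/4·R2
  [ 1  -9/4  -23/4  -7/4 ]
  [ 0     1    5/3   7/9 ]
  [ 0     0      0     1 ]
R2 ← R2 − 7/9·R3
  [ 1  -9/4  -23/4  -7/4 ]
  [ 0     1    5/3     0 ]
  [ 0     0      0     1 ]
R1 ← R1 + 7/4·R3
  [ 1  -9/4  -23/4  0 ]
  [ 0     1    5/3  0 ]
  [ 0     0      0  1 ]
R1 ← R1 + 9/4·R2
  [ 1  0   -2  0 ]
  [ 0  1  5/3  0 ]
  [ 0  0    0  1 ]
Pivot columns are the columns containing a leading 1.

1, 2, 4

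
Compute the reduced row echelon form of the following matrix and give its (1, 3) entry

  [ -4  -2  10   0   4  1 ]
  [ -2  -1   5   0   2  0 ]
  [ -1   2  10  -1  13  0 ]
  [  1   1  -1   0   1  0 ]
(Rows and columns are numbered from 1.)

r1 := -1/4·r1
r2 := r2 + 2·r1
r3 := r3 + r1
r4 := r4 − r1
r2 ↔ r3
r2 := 2/5·r2
r4 := r4 − 1/2·r2
r3 ↔ r4
r3 := 5·r3
r4 := -2·r4
r3 := r3 − 3/2·r4
r2 := r2 + 1/10·r4
r1 := r1 + 1/4·r4
r2 := r2 + 2/5·r3
r1 := r1 − 1/2·r2

-4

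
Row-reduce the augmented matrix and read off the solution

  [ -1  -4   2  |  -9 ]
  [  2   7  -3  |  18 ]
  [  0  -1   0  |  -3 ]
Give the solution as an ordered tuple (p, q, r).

(3, 3, 3)

Multiply R1 by -1.
  [ 1   4  -2  |   9 ]
  [ 2   7  -3  |  18 ]
  [ 0  -1   0  |  -3 ]
Subtract 2 times R1 from R2.
  [ 1   4  -2  |   9 ]
  [ 0  -1   1  |   0 ]
  [ 0  -1   0  |  -3 ]
Multiply R2 by -1.
  [ 1   4  -2  |   9 ]
  [ 0   1  -1  |   0 ]
  [ 0  -1   0  |  -3 ]
Add R2 to R3.
  [ 1  4  -2  |   9 ]
  [ 0  1  -1  |   0 ]
  [ 0  0  -1  |  -3 ]
Multiply R3 by -1.
  [ 1  4  -2  |  9 ]
  [ 0  1  -1  |  0 ]
  [ 0  0   1  |  3 ]
Add R3 to R2.
  [ 1  4  -2  |  9 ]
  [ 0  1   0  |  3 ]
  [ 0  0   1  |  3 ]
Add 2 times R3 to R1.
  [ 1  4  0  |  15 ]
  [ 0  1  0  |   3 ]
  [ 0  0  1  |   3 ]
Subtract 4 times R2 from R1.
  [ 1  0  0  |  3 ]
  [ 0  1  0  |  3 ]
  [ 0  0  1  |  3 ]
Reading off the last column: p = 3, q = 3, r = 3.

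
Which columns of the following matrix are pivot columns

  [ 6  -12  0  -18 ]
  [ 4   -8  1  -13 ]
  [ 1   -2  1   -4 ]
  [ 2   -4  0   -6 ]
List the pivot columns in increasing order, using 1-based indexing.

1, 3

R1 := 1/6·R1
  [ 1  -2  0   -3 ]
  [ 4  -8  1  -13 ]
  [ 1  -2  1   -4 ]
  [ 2  -4  0   -6 ]
R2 := R2 − 4·R1
  [ 1  -2  0  -3 ]
  [ 0   0  1  -1 ]
  [ 1  -2  1  -4 ]
  [ 2  -4  0  -6 ]
R3 := R3 − R1
  [ 1  -2  0  -3 ]
  [ 0   0  1  -1 ]
  [ 0   0  1  -1 ]
  [ 2  -4  0  -6 ]
R4 := R4 − 2·R1
  [ 1  -2  0  -3 ]
  [ 0   0  1  -1 ]
  [ 0   0  1  -1 ]
  [ 0   0  0   0 ]
R3 := R3 − R2
  [ 1  -2  0  -3 ]
  [ 0   0  1  -1 ]
  [ 0   0  0   0 ]
  [ 0   0  0   0 ]
Pivot columns are the columns containing a leading 1.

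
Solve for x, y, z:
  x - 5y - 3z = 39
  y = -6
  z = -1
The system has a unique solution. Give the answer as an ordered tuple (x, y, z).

(6, -6, -1)

Form the augmented matrix and row-reduce:
  [ 1  -5  -3  |  39 ]
  [ 0   1   0  |  -6 ]
  [ 0   0   1  |  -1 ]
ρ1 ← ρ1 + 3·ρ3
ρ1 ← ρ1 + 5·ρ2
Reading off the last column: x = 6, y = -6, z = -1.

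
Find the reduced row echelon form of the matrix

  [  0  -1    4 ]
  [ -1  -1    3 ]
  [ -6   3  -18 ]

r1 <=> r2
r1 -> -1·r1
r3 -> r3 + 6·r1
r2 -> -1·r2
r3 -> r3 − 9·r2
r1 -> r1 − r2

[[1, 0, 1], [0, 1, -4], [0, 0, 0]]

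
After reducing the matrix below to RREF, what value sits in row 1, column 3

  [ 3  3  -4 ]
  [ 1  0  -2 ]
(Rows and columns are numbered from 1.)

-2

R1 ← 1/3·R1
  [ 1  1  -4/3 ]
  [ 1  0    -2 ]
R2 ← R2 − R1
  [ 1   1  -4/3 ]
  [ 0  -1  -2/3 ]
R2 ← -1·R2
  [ 1  1  -4/3 ]
  [ 0  1   2/3 ]
R1 ← R1 − R2
  [ 1  0   -2 ]
  [ 0  1  2/3 ]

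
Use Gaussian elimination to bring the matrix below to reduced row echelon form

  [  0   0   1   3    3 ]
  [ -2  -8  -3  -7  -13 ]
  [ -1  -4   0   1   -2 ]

[[1, 4, 0, -1, 2], [0, 0, 1, 3, 3], [0, 0, 0, 0, 0]]

ρ1 <-> ρ2
  [ -2  -8  -3  -7  -13 ]
  [  0   0   1   3    3 ]
  [ -1  -4   0   1   -2 ]
ρ1 ← -1/2·ρ1
  [  1   4  3/2  7/2  13/2 ]
  [  0   0    1    3     3 ]
  [ -1  -4    0    1    -2 ]
ρ3 ← ρ3 + ρ1
  [ 1  4  3/2  7/2  13/2 ]
  [ 0  0    1    3     3 ]
  [ 0  0  3/2  9/2   9/2 ]
ρ3 ← ρ3 − 3/2·ρ2
  [ 1  4  3/2  7/2  13/2 ]
  [ 0  0    1    3     3 ]
  [ 0  0    0    0     0 ]
ρ1 ← ρ1 − 3/2·ρ2
  [ 1  4  0  -1  2 ]
  [ 0  0  1   3  3 ]
  [ 0  0  0   0  0 ]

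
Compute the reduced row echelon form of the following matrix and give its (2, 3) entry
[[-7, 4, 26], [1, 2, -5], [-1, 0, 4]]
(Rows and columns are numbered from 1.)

Multiply ρ1 by -1/7.
  [  1  -4/7  -26/7 ]
  [  1     2     -5 ]
  [ -1     0      4 ]
Subtract ρ1 from ρ2.
  [  1  -4/7  -26/7 ]
  [  0  18/7   -9/7 ]
  [ -1     0      4 ]
Add ρ1 to ρ3.
  [ 1  -4/7  -26/7 ]
  [ 0  18/7   -9/7 ]
  [ 0  -4/7    2/7 ]
Multiply ρ2 by 7/18.
  [ 1  -4/7  -26/7 ]
  [ 0     1   -1/2 ]
  [ 0  -4/7    2/7 ]
Add 4/7 times ρ2 to ρ3.
  [ 1  -4/7  -26/7 ]
  [ 0     1   -1/2 ]
  [ 0     0      0 ]
Add 4/7 times ρ2 to ρ1.
  [ 1  0    -4 ]
  [ 0  1  -1/2 ]
  [ 0  0     0 ]

-1/2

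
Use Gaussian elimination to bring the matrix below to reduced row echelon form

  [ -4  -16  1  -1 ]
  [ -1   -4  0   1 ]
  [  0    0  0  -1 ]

Multiply ρ1 by -1/4.
  [  1   4  -1/4  1/4 ]
  [ -1  -4     0    1 ]
  [  0   0     0   -1 ]
Add ρ1 to ρ2.
  [ 1  4  -1/4  1/4 ]
  [ 0  0  -1/4  5/4 ]
  [ 0  0     0   -1 ]
Multiply ρ2 by -4.
  [ 1  4  -1/4  1/4 ]
  [ 0  0     1   -5 ]
  [ 0  0     0   -1 ]
Multiply ρ3 by -1.
  [ 1  4  -1/4  1/4 ]
  [ 0  0     1   -5 ]
  [ 0  0     0    1 ]
Add 5 times ρ3 to ρ2.
  [ 1  4  -1/4  1/4 ]
  [ 0  0     1    0 ]
  [ 0  0     0    1 ]
Subtract 1/4 times ρ3 from ρ1.
  [ 1  4  -1/4  0 ]
  [ 0  0     1  0 ]
  [ 0  0     0  1 ]
Add 1/4 times ρ2 to ρ1.
  [ 1  4  0  0 ]
  [ 0  0  1  0 ]
  [ 0  0  0  1 ]

[[1, 4, 0, 0], [0, 0, 1, 0], [0, 0, 0, 1]]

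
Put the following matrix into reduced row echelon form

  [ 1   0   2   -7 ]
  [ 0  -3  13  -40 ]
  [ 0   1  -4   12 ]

ρ2 ← -1/3·ρ2
  [ 1  0      2    -7 ]
  [ 0  1  -13/3  40/3 ]
  [ 0  1     -4    12 ]
ρ3 ← ρ3 − ρ2
  [ 1  0      2    -7 ]
  [ 0  1  -13/3  40/3 ]
  [ 0  0    1/3  -4/3 ]
ρ3 ← 3·ρ3
  [ 1  0      2    -7 ]
  [ 0  1  -13/3  40/3 ]
  [ 0  0      1    -4 ]
ρ2 ← ρ2 + 13/3·ρ3
  [ 1  0  2  -7 ]
  [ 0  1  0  -4 ]
  [ 0  0  1  -4 ]
ρ1 ← ρ1 − 2·ρ3
  [ 1  0  0   1 ]
  [ 0  1  0  -4 ]
  [ 0  0  1  -4 ]

[[1, 0, 0, 1], [0, 1, 0, -4], [0, 0, 1, -4]]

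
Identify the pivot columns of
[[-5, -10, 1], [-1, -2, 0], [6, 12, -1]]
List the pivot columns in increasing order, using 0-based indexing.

0, 2

Multiply ρ1 by -1/5.
Add ρ1 to ρ2.
Subtract 6 times ρ1 from ρ3.
Multiply ρ2 by -5.
Subtract 1/5 times ρ2 from ρ3.
Add 1/5 times ρ2 to ρ1.
Pivot columns are the columns containing a leading 1.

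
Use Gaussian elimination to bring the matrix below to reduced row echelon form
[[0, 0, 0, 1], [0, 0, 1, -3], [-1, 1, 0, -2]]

[[1, -1, 0, 0], [0, 0, 1, 0], [0, 0, 0, 1]]

R1 <=> R3
  [ -1  1  0  -2 ]
  [  0  0  1  -3 ]
  [  0  0  0   1 ]
R1 := -1·R1
  [ 1  -1  0   2 ]
  [ 0   0  1  -3 ]
  [ 0   0  0   1 ]
R2 := R2 + 3·R3
  [ 1  -1  0  2 ]
  [ 0   0  1  0 ]
  [ 0   0  0  1 ]
R1 := R1 − 2·R3
  [ 1  -1  0  0 ]
  [ 0   0  1  0 ]
  [ 0   0  0  1 ]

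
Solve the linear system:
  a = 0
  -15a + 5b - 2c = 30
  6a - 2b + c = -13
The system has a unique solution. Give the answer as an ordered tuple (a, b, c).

(0, 4, -5)

Form the augmented matrix and row-reduce:
  [   1   0   0  |    0 ]
  [ -15   5  -2  |   30 ]
  [   6  -2   1  |  -13 ]
ρ2 := ρ2 + 15·ρ1
  [ 1   0   0  |    0 ]
  [ 0   5  -2  |   30 ]
  [ 6  -2   1  |  -13 ]
ρ3 := ρ3 − 6·ρ1
  [ 1   0   0  |    0 ]
  [ 0   5  -2  |   30 ]
  [ 0  -2   1  |  -13 ]
ρ2 := 1/5·ρ2
  [ 1   0     0  |    0 ]
  [ 0   1  -2/5  |    6 ]
  [ 0  -2     1  |  -13 ]
ρ3 := ρ3 + 2·ρ2
  [ 1  0     0  |   0 ]
  [ 0  1  -2/5  |   6 ]
  [ 0  0   1/5  |  -1 ]
ρ3 := 5·ρ3
  [ 1  0     0  |   0 ]
  [ 0  1  -2/5  |   6 ]
  [ 0  0     1  |  -5 ]
ρ2 := ρ2 + 2/5·ρ3
  [ 1  0  0  |   0 ]
  [ 0  1  0  |   4 ]
  [ 0  0  1  |  -5 ]
Reading off the last column: a = 0, b = 4, c = -5.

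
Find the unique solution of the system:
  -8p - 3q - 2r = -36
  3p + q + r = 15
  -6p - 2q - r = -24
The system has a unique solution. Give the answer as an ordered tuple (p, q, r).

Form the augmented matrix and row-reduce:
  [ -8  -3  -2  |  -36 ]
  [  3   1   1  |   15 ]
  [ -6  -2  -1  |  -24 ]
Multiply ρ1 by -1/8.
  [  1  3/8  1/4  |  9/2 ]
  [  3    1    1  |   15 ]
  [ -6   -2   -1  |  -24 ]
Subtract 3 times ρ1 from ρ2.
  [  1   3/8  1/4  |  9/2 ]
  [  0  -1/8  1/4  |  3/2 ]
  [ -6    -2   -1  |  -24 ]
Add 6 times ρ1 to ρ3.
  [ 1   3/8  1/4  |  9/2 ]
  [ 0  -1/8  1/4  |  3/2 ]
  [ 0   1/4  1/2  |    3 ]
Multiply ρ2 by -8.
  [ 1  3/8  1/4  |  9/2 ]
  [ 0    1   -2  |  -12 ]
  [ 0  1/4  1/2  |    3 ]
Subtract 1/4 times ρ2 from ρ3.
  [ 1  3/8  1/4  |  9/2 ]
  [ 0    1   -2  |  -12 ]
  [ 0    0    1  |    6 ]
Add 2 times ρ3 to ρ2.
  [ 1  3/8  1/4  |  9/2 ]
  [ 0    1    0  |    0 ]
  [ 0    0    1  |    6 ]
Subtract 1/4 times ρ3 from ρ1.
  [ 1  3/8  0  |  3 ]
  [ 0    1  0  |  0 ]
  [ 0    0  1  |  6 ]
Subtract 3/8 times ρ2 from ρ1.
  [ 1  0  0  |  3 ]
  [ 0  1  0  |  0 ]
  [ 0  0  1  |  6 ]
Reading off the last column: p = 3, q = 0, r = 6.

(3, 0, 6)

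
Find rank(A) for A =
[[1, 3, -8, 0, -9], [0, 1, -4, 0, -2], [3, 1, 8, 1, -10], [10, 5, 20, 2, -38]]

rank = 3

ρ3 -> ρ3 − 3·ρ1
ρ4 -> ρ4 − 10·ρ1
ρ3 -> ρ3 + 8·ρ2
ρ4 -> ρ4 + 25·ρ2
ρ4 -> ρ4 − 2·ρ3
ρ1 -> ρ1 − 3·ρ2
The reduced form has 3 nonzero rows.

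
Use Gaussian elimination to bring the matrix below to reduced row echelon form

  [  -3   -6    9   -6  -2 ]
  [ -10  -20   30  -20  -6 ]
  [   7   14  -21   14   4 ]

[[1, 2, -3, 2, 0], [0, 0, 0, 0, 1], [0, 0, 0, 0, 0]]

R1 ← -1/3·R1
  [   1    2   -3    2  2/3 ]
  [ -10  -20   30  -20   -6 ]
  [   7   14  -21   14    4 ]
R2 ← R2 + 10·R1
  [ 1   2   -3   2  2/3 ]
  [ 0   0    0   0  2/3 ]
  [ 7  14  -21  14    4 ]
R3 ← R3 − 7·R1
  [ 1  2  -3  2   2/3 ]
  [ 0  0   0  0   2/3 ]
  [ 0  0   0  0  -2/3 ]
R2 ← 3/2·R2
  [ 1  2  -3  2   2/3 ]
  [ 0  0   0  0     1 ]
  [ 0  0   0  0  -2/3 ]
R3 ← R3 + 2/3·R2
  [ 1  2  -3  2  2/3 ]
  [ 0  0   0  0    1 ]
  [ 0  0   0  0    0 ]
R1 ← R1 − 2/3·R2
  [ 1  2  -3  2  0 ]
  [ 0  0   0  0  1 ]
  [ 0  0   0  0  0 ]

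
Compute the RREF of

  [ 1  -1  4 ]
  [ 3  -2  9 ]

[[1, 0, 1], [0, 1, -3]]

Subtract 3 times ρ1 from ρ2.
Add ρ2 to ρ1.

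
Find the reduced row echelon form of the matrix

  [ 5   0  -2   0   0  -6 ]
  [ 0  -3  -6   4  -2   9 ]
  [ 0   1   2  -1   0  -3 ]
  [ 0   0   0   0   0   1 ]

r1 ← 1/5·r1
r2 ← -1/3·r2
r3 ← r3 − r2
r3 ← 3·r3
r2 ← r2 + 3·r4
r1 ← r1 + 6/5·r4
r2 ← r2 + 4/3·r3

[[1, 0, -2/5, 0, 0, 0], [0, 1, 2, 0, -2, 0], [0, 0, 0, 1, -2, 0], [0, 0, 0, 0, 0, 1]]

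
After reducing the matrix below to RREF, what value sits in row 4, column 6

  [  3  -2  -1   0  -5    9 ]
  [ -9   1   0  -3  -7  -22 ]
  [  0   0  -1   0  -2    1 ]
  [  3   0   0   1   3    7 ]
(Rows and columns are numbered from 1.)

1

R1 → 1/3·R1
  [  1  -2/3  -1/3   0  -5/3    3 ]
  [ -9     1     0  -3    -7  -22 ]
  [  0     0    -1   0    -2    1 ]
  [  3     0     0   1     3    7 ]
R2 → R2 + 9·R1
  [ 1  -2/3  -1/3   0  -5/3  3 ]
  [ 0    -5    -3  -3   -22  5 ]
  [ 0     0    -1   0    -2  1 ]
  [ 3     0     0   1     3  7 ]
R4 → R4 − 3·R1
  [ 1  -2/3  -1/3   0  -5/3   3 ]
  [ 0    -5    -3  -3   -22   5 ]
  [ 0     0    -1   0    -2   1 ]
  [ 0     2     1   1     8  -2 ]
R2 → -1/5·R2
  [ 1  -2/3  -1/3    0  -5/3   3 ]
  [ 0     1   3/5  3/5  22/5  -1 ]
  [ 0     0    -1    0    -2   1 ]
  [ 0     2     1    1     8  -2 ]
R4 → R4 − 2·R2
  [ 1  -2/3  -1/3     0  -5/3   3 ]
  [ 0     1   3/5   3/5  22/5  -1 ]
  [ 0     0    -1     0    -2   1 ]
  [ 0     0  -1/5  -1/5  -4/5   0 ]
R3 → -1·R3
  [ 1  -2/3  -1/3     0  -5/3   3 ]
  [ 0     1   3/5   3/5  22/5  -1 ]
  [ 0     0     1     0     2  -1 ]
  [ 0     0  -1/5  -1/5  -4/5   0 ]
R4 → R4 + 1/5·R3
  [ 1  -2/3  -1/3     0  -5/3     3 ]
  [ 0     1   3/5   3/5  22/5    -1 ]
  [ 0     0     1     0     2    -1 ]
  [ 0     0     0  -1/5  -2/5  -1/5 ]
R4 → -5·R4
  [ 1  -2/3  -1/3    0  -5/3   3 ]
  [ 0     1   3/5  3/5  22/5  -1 ]
  [ 0     0     1    0     2  -1 ]
  [ 0     0     0    1     2   1 ]
R2 → R2 − 3/5·R4
  [ 1  -2/3  -1/3  0  -5/3     3 ]
  [ 0     1   3/5  0  16/5  -8/5 ]
  [ 0     0     1  0     2    -1 ]
  [ 0     0     0  1     2     1 ]
R2 → R2 − 3/5·R3
  [ 1  -2/3  -1/3  0  -5/3   3 ]
  [ 0     1     0  0     2  -1 ]
  [ 0     0     1  0     2  -1 ]
  [ 0     0     0  1     2   1 ]
R1 → R1 + 1/3·R3
  [ 1  -2/3  0  0  -1  8/3 ]
  [ 0     1  0  0   2   -1 ]
  [ 0     0  1  0   2   -1 ]
  [ 0     0  0  1   2    1 ]
R1 → R1 + 2/3·R2
  [ 1  0  0  0  1/3   2 ]
  [ 0  1  0  0    2  -1 ]
  [ 0  0  1  0    2  -1 ]
  [ 0  0  0  1    2   1 ]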